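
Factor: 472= 2^3*59^1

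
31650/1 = 31650 = 31650.00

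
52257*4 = 209028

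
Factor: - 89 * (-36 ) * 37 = 2^2*3^2*37^1 * 89^1 = 118548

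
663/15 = 221/5 = 44.20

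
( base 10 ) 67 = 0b1000011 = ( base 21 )34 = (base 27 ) 2d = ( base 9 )74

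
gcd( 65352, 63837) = 3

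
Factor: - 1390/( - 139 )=2^1*5^1 = 10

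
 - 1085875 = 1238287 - 2324162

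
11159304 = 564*19786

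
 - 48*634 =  - 30432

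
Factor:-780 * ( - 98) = 76440= 2^3*3^1 * 5^1 * 7^2 *13^1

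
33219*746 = 24781374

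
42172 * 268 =11302096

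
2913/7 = 416  +  1/7 = 416.14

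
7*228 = 1596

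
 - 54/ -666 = 3/37 = 0.08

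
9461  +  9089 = 18550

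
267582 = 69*3878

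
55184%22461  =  10262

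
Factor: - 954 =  - 2^1*3^2*53^1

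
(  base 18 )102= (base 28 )bi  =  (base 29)b7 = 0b101000110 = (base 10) 326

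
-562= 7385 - 7947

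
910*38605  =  35130550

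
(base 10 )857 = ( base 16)359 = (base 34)p7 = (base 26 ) 16P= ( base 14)453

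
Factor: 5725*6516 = 37304100 = 2^2*3^2*5^2*181^1*229^1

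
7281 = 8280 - 999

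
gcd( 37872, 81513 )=9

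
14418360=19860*726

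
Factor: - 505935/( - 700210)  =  2^(-1 )*3^2*7^( - 2)*1429^( - 1)*11243^1=101187/140042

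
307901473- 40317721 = 267583752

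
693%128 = 53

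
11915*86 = 1024690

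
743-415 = 328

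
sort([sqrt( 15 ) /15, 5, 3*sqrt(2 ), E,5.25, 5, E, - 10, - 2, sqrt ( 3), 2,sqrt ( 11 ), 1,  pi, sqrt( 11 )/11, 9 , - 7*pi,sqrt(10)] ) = [ - 7*pi, - 10, - 2, sqrt( 15 ) /15,sqrt(11) /11, 1, sqrt( 3 ), 2,E,  E, pi,sqrt( 10 ), sqrt ( 11 ), 3*sqrt(2),5,5,5.25, 9]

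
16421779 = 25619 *641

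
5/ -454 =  - 1  +  449/454 = -0.01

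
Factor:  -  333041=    - 333041^1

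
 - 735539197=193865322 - 929404519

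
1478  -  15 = 1463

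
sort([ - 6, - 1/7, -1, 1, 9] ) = [ - 6, - 1,- 1/7, 1,  9]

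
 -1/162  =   - 1 + 161/162  =  - 0.01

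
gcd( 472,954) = 2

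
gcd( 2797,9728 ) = 1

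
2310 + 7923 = 10233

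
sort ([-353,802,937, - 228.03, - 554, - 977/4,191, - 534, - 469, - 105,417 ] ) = [-554, - 534 , - 469, - 353, - 977/4 ,  -  228.03, - 105 , 191, 417, 802,  937]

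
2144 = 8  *268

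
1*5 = 5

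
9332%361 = 307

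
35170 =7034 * 5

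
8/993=8/993 = 0.01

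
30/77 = 30/77 = 0.39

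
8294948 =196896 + 8098052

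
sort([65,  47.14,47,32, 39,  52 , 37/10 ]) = [37/10,32,  39, 47,  47.14,52,65 ] 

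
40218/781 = 51 + 387/781= 51.50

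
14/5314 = 7/2657 = 0.00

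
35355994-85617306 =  - 50261312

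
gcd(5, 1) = 1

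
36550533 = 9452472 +27098061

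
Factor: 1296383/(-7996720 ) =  - 2^( - 4 )*5^( - 1 )*11^1 * 19^ ( -1) * 67^1*1759^1*5261^( - 1 )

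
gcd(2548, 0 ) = 2548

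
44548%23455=21093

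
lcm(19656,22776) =1434888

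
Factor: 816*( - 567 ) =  - 462672 = - 2^4*3^5 * 7^1*17^1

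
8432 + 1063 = 9495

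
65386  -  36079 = 29307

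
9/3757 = 9/3757 = 0.00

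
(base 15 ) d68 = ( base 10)3023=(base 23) 5GA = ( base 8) 5717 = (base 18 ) 95H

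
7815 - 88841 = -81026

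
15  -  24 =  - 9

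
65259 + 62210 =127469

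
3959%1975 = 9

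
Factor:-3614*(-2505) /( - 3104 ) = - 2^(-4 )*3^1*5^1*13^1* 97^(-1) * 139^1*167^1 = - 4526535/1552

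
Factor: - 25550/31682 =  - 25/31 = - 5^2*31^(-1)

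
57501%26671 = 4159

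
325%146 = 33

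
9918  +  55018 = 64936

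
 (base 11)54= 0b111011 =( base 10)59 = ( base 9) 65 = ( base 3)2012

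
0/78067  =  0 = 0.00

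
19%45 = 19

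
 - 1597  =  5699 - 7296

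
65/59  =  65/59 = 1.10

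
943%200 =143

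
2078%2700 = 2078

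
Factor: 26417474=2^1*1091^1 * 12107^1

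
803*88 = 70664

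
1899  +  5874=7773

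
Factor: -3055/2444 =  - 2^( - 2)  *  5^1= - 5/4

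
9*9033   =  81297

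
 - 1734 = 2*(-867)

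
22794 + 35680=58474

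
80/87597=80/87597 = 0.00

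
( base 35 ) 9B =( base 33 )9T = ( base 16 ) 146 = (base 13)1c1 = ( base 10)326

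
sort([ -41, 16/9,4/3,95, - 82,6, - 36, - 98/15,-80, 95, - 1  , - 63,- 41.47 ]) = [ - 82, - 80, - 63, - 41.47, - 41,  -  36 ,- 98/15, - 1, 4/3 , 16/9 , 6, 95, 95 ]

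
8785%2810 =355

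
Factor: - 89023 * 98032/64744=-2^1*11^2*557^1 = - 134794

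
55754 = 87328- 31574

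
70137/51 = 1375 + 4/17=1375.24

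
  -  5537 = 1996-7533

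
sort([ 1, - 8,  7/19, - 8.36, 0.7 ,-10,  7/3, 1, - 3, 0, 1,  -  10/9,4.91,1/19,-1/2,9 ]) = [- 10, - 8.36,-8,-3,  -  10/9, - 1/2,0,  1/19, 7/19,0.7,1,  1, 1,7/3,4.91,9 ] 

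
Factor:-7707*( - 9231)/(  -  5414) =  - 71143317/5414 = - 2^( - 1)*3^2*7^1*17^1*181^1*367^1*2707^ ( - 1) 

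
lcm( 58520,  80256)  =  2808960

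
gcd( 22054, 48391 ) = 1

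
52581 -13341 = 39240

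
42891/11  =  42891/11 = 3899.18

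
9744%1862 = 434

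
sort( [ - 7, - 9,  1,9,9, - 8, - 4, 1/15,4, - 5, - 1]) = [  -  9, - 8, - 7, - 5 ,  -  4, - 1, 1/15,1,4,  9,9 ]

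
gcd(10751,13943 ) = 1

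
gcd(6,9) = 3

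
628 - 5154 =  - 4526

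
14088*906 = 12763728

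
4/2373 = 4/2373  =  0.00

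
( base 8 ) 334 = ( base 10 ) 220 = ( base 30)7a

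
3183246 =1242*2563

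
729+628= 1357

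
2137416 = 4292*498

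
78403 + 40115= 118518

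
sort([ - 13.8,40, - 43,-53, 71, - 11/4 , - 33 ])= [ - 53, - 43, - 33  , - 13.8, - 11/4,40,71]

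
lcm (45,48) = 720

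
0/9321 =0 = 0.00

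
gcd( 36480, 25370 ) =10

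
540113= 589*917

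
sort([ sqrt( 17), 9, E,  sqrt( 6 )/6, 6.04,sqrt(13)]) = [sqrt( 6)/6,E,sqrt( 13),sqrt (17), 6.04,9] 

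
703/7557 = 703/7557  =  0.09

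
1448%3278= 1448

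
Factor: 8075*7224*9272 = 2^6*3^1*5^2*7^1* 17^1*19^2*43^1*61^1 = 540870993600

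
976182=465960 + 510222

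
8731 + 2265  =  10996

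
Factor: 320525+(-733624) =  - 439^1*941^1 =- 413099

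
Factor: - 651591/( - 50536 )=2^(- 3)*3^3*6317^( - 1)*24133^1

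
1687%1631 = 56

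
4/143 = 4/143 = 0.03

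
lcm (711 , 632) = 5688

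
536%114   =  80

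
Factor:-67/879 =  - 3^(-1 )*67^1*293^( - 1)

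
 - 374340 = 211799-586139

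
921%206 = 97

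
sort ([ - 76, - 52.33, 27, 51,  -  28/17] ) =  [ - 76, - 52.33,-28/17 , 27, 51 ] 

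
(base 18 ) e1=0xfd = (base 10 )253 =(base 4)3331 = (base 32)7t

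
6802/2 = 3401 = 3401.00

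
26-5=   21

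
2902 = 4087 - 1185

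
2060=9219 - 7159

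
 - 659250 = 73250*(-9)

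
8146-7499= 647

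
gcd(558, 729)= 9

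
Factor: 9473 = 9473^1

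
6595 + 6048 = 12643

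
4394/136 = 2197/68 = 32.31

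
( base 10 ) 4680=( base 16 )1248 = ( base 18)E80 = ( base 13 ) 2190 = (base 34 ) 41m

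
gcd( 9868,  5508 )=4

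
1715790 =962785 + 753005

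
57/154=57/154  =  0.37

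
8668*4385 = 38009180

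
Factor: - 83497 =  - 83497^1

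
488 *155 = 75640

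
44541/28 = 1590 +3/4= 1590.75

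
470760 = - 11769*( - 40)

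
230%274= 230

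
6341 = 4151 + 2190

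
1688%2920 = 1688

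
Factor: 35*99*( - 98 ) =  - 2^1*3^2*5^1*7^3*11^1 = - 339570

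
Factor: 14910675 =3^1*5^2*13^1*41^1 *373^1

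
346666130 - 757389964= - 410723834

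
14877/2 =7438+1/2 = 7438.50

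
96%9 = 6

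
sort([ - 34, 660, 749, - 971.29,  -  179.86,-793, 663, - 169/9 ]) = [ -971.29, - 793, - 179.86, - 34, - 169/9 , 660, 663, 749]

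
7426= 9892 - 2466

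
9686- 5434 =4252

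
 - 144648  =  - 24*6027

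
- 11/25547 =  - 1 + 25536/25547 = -0.00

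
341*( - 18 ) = -6138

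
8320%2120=1960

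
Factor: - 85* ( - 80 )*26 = 2^5 * 5^2*13^1 * 17^1 = 176800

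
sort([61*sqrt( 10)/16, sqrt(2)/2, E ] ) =[ sqrt(2 ) /2,E,61* sqrt( 10)/16 ] 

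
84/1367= 84/1367 =0.06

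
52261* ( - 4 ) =-209044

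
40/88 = 5/11 = 0.45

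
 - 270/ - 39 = 90/13 = 6.92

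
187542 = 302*621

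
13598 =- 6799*(- 2 ) 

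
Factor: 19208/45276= 2^1*3^( - 1)*7^1*11^( -1) = 14/33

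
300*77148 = 23144400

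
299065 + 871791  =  1170856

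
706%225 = 31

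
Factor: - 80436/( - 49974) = 13406/8329  =  2^1*6703^1*8329^( - 1)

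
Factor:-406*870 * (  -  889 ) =2^2*3^1*5^1*7^2*29^2*127^1 = 314012580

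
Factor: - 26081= - 11^1*2371^1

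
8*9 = 72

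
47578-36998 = 10580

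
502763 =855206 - 352443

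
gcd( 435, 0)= 435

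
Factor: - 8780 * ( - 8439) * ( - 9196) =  - 2^4*3^1*5^1*11^2*19^1*29^1*97^1*439^1 = - 681372286320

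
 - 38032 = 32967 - 70999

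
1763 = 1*1763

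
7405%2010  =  1375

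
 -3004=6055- 9059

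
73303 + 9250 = 82553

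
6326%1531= 202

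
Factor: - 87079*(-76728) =6681397512  =  2^3*3^1*23^1*31^1*53^2*139^1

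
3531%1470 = 591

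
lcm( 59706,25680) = 2388240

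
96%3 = 0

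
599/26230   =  599/26230  =  0.02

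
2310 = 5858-3548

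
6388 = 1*6388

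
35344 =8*4418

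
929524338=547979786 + 381544552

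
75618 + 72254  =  147872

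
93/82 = 93/82=1.13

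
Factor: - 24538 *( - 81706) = 2004901828 = 2^2*12269^1*40853^1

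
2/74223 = 2/74223= 0.00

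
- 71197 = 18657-89854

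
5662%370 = 112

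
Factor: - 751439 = -13^1* 57803^1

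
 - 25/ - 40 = 5/8  =  0.62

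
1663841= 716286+947555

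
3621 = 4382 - 761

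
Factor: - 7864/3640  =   - 983/455  =  - 5^ ( - 1)*7^( - 1 )*13^ ( - 1 )*983^1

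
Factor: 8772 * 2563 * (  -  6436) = -2^4*3^1*11^1 * 17^1*43^1*233^1 * 1609^1= -144698245296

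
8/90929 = 8/90929 = 0.00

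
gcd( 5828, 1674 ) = 62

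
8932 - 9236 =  - 304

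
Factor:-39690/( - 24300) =49/30 = 2^( - 1) * 3^(-1)*5^(  -  1 )*7^2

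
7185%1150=285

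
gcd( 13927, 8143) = 1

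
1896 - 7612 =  - 5716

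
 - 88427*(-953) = 84270931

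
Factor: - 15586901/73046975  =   - 5^( - 2 )*11^1*137^1*10343^1 *2921879^(-1 ) 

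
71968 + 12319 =84287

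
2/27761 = 2/27761 = 0.00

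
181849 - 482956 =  - 301107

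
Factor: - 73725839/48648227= -11^1*19^( - 1)*73^1*91813^1 * 2560433^( - 1) 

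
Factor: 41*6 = 2^1*3^1*  41^1= 246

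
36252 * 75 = 2718900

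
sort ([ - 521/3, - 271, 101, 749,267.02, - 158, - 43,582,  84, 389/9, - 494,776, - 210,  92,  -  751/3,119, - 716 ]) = [ - 716 , - 494,-271, -751/3, - 210,  -  521/3,  -  158,- 43,389/9, 84,92, 101, 119, 267.02,582, 749, 776]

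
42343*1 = 42343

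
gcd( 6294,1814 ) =2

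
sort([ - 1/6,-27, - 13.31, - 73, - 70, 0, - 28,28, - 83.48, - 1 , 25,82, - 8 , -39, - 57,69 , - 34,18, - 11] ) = [ - 83.48, - 73, - 70, - 57, - 39, - 34, - 28, - 27, - 13.31, - 11, - 8 , - 1, - 1/6 , 0,18, 25, 28,69, 82 ] 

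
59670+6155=65825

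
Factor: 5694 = 2^1 * 3^1*13^1* 73^1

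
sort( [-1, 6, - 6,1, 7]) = [  -  6, - 1,  1, 6, 7] 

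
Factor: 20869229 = 3119^1 * 6691^1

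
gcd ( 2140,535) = 535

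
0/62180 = 0 = 0.00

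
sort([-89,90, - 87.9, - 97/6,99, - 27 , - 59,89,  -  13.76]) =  [  -  89, - 87.9, - 59 , - 27, - 97/6 , - 13.76,89,90,99]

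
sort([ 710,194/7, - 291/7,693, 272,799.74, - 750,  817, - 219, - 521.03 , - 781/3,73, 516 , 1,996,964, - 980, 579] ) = [ - 980,  -  750  , - 521.03, - 781/3, - 219,  -  291/7,1,194/7,  73, 272,516, 579, 693,  710, 799.74,817,964, 996] 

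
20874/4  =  5218+1/2=5218.50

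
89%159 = 89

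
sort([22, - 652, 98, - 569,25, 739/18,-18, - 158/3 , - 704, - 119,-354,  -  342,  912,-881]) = [  -  881, - 704 , - 652,-569, - 354, - 342,  -  119, - 158/3,- 18,22, 25,739/18, 98, 912 ] 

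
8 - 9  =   - 1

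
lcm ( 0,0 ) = 0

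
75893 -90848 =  - 14955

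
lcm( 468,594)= 15444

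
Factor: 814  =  2^1*11^1* 37^1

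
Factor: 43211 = 7^1*6173^1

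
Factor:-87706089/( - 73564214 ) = 2^( - 1 )*3^2*37^(-1)*47^1*571^ ( - 1 )*1741^(-1 )*207343^1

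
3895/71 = 3895/71 = 54.86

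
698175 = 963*725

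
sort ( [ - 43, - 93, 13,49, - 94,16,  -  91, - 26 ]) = [ - 94, - 93, - 91, - 43,  -  26, 13,16,49] 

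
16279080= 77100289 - 60821209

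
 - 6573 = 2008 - 8581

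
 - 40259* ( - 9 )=362331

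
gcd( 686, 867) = 1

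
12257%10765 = 1492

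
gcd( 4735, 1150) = 5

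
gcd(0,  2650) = 2650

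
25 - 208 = -183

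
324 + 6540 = 6864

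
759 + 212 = 971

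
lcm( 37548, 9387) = 37548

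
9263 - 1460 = 7803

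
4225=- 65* ( - 65 ) 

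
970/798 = 1 + 86/399 = 1.22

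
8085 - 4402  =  3683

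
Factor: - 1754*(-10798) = 2^2*877^1 * 5399^1 = 18939692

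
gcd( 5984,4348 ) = 4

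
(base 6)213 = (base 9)100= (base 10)81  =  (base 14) 5B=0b1010001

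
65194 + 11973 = 77167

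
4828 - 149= 4679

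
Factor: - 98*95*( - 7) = 2^1*5^1*7^3*19^1 = 65170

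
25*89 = 2225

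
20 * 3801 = 76020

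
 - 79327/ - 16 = 79327/16 = 4957.94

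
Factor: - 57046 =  - 2^1  *  11^1*2593^1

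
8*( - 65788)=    - 526304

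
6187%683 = 40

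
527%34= 17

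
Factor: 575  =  5^2 *23^1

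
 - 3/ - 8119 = 3/8119 = 0.00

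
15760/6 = 7880/3 = 2626.67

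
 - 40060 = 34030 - 74090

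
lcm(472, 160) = 9440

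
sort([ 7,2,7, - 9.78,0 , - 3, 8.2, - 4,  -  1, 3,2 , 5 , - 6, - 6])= [ - 9.78, - 6, - 6,-4, - 3,  -  1,  0 , 2,  2,  3, 5, 7,7 , 8.2]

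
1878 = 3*626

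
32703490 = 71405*458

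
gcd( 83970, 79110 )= 270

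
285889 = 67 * 4267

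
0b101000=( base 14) 2C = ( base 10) 40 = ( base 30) 1A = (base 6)104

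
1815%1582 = 233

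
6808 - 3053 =3755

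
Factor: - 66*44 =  - 2^3*3^1*11^2 =- 2904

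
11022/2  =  5511 = 5511.00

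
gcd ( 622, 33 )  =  1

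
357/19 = 357/19 = 18.79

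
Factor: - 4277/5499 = - 7/9 = - 3^( - 2)*7^1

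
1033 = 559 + 474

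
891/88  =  10+ 1/8= 10.12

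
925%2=1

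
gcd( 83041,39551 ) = 1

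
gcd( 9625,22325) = 25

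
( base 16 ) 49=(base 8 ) 111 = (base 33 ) 27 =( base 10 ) 73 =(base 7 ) 133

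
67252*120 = 8070240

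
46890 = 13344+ 33546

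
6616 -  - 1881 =8497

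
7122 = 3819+3303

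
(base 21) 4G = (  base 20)50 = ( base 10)100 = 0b1100100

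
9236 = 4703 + 4533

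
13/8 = 1 + 5/8 = 1.62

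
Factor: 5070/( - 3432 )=-2^(  -  2 )*5^1*11^( - 1 )*13^1 = -65/44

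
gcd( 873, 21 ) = 3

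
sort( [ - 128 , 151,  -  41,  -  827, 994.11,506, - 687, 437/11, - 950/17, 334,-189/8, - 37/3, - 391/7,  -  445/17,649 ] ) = [-827,  -  687, - 128, - 950/17,-391/7, - 41,-445/17, - 189/8,-37/3,437/11, 151,334,506, 649, 994.11 ] 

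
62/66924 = 31/33462 = 0.00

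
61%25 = 11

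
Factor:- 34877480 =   -  2^3*5^1*11^1*31^1 * 2557^1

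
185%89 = 7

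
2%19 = 2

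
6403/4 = 6403/4 = 1600.75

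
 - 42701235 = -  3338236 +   -  39362999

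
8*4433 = 35464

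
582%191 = 9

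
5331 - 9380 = -4049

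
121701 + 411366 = 533067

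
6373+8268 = 14641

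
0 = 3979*0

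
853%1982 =853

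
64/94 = 32/47 = 0.68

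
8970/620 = 14 + 29/62 = 14.47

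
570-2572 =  - 2002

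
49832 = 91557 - 41725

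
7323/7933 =7323/7933 = 0.92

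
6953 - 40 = 6913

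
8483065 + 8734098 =17217163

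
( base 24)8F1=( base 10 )4969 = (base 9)6731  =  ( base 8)11551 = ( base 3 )20211001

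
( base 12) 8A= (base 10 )106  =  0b1101010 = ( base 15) 71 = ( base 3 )10221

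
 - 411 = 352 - 763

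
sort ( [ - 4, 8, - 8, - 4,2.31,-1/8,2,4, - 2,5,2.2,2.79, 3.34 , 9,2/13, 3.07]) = [ - 8, - 4, - 4, - 2, - 1/8,2/13, 2,2.2,2.31, 2.79, 3.07,3.34, 4,5,8, 9]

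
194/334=97/167= 0.58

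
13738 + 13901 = 27639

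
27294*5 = 136470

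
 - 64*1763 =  - 112832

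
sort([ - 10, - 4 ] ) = [-10 , - 4]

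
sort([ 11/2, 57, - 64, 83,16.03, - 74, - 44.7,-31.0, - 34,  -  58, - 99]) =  [ - 99, - 74, - 64, - 58  , - 44.7, - 34 , - 31.0,11/2,16.03,57, 83]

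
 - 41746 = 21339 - 63085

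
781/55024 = 781/55024 = 0.01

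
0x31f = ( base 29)RG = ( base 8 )1437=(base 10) 799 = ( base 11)667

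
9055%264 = 79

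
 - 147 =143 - 290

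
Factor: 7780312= 2^3*487^1*1997^1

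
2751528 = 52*52914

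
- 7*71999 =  - 503993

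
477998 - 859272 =  -  381274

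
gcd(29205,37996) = 59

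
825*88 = 72600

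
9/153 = 1/17= 0.06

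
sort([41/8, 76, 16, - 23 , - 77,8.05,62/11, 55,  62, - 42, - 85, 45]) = [ - 85, - 77, - 42, - 23, 41/8,62/11,8.05, 16,45, 55,62 , 76] 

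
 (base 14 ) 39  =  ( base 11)47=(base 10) 51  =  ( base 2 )110011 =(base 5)201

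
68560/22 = 34280/11 = 3116.36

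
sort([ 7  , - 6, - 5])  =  [ - 6, - 5,7 ]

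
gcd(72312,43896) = 24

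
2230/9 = 247+7/9  =  247.78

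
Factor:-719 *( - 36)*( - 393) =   -  2^2* 3^3*131^1*719^1 = - 10172412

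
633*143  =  90519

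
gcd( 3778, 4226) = 2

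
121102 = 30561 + 90541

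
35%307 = 35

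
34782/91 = 382 + 20/91 = 382.22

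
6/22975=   6/22975 = 0.00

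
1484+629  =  2113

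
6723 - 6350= 373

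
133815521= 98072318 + 35743203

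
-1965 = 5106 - 7071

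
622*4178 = 2598716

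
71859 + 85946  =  157805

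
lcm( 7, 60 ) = 420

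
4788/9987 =1596/3329 = 0.48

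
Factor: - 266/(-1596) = 2^( - 1)*3^( - 1) =1/6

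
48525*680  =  32997000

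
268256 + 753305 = 1021561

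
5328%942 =618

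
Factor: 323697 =3^1*11^1*17^1*577^1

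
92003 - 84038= 7965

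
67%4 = 3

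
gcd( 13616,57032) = 8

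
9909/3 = 3303 = 3303.00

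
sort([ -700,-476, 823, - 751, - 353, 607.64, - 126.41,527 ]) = [ - 751,-700, - 476,  -  353, - 126.41,527,607.64, 823] 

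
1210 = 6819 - 5609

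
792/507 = 264/169 =1.56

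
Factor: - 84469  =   - 7^1 * 11^1 * 1097^1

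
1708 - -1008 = 2716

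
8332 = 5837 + 2495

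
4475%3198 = 1277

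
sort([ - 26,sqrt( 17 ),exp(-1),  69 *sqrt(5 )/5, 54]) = [ - 26, exp( - 1 )  ,  sqrt(17), 69*sqrt(5 )/5, 54]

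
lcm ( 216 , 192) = 1728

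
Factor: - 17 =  - 17^1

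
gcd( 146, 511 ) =73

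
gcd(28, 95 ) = 1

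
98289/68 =98289/68 =1445.43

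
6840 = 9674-2834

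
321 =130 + 191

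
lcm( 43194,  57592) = 172776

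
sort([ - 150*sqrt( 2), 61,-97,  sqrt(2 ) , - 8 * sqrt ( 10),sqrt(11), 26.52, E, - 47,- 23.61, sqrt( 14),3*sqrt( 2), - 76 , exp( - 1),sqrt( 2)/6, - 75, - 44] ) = [ - 150*sqrt( 2),-97,-76, - 75, -47, - 44, - 8*sqrt( 10), - 23.61, sqrt( 2) /6, exp(-1 ), sqrt( 2 ) , E, sqrt (11), sqrt( 14 ), 3*sqrt( 2),26.52,61 ]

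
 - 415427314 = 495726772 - 911154086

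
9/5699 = 9/5699 = 0.00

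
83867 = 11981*7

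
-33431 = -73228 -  - 39797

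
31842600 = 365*87240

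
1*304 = 304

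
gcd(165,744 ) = 3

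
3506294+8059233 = 11565527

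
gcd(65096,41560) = 8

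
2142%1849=293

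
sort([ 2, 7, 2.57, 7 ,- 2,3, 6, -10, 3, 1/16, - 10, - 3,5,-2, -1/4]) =[ - 10, - 10,  -  3, - 2,-2 , - 1/4, 1/16, 2, 2.57, 3,  3, 5 , 6, 7, 7] 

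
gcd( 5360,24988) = 4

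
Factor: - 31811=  - 13^1*2447^1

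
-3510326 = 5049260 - 8559586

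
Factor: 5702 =2^1 *2851^1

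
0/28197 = 0 = 0.00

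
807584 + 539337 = 1346921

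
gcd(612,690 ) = 6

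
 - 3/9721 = -3/9721= -  0.00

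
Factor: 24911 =29^1 *859^1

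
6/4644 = 1/774=0.00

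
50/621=50/621= 0.08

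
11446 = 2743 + 8703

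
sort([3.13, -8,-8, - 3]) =[  -  8, - 8,-3,3.13]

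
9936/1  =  9936 = 9936.00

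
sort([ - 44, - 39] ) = [ - 44, - 39]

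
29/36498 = 29/36498=0.00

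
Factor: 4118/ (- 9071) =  - 2^1*29^1*47^(-1)*71^1*193^( -1 ) 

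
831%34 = 15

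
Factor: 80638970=2^1*5^1*53^1*233^1*653^1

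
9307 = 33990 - 24683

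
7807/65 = 120 +7/65= 120.11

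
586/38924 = 293/19462=0.02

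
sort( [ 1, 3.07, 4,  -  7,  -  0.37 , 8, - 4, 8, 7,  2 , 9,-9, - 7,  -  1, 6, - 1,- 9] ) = [ - 9,-9,- 7, - 7,- 4,-1, - 1, - 0.37, 1, 2,  3.07, 4, 6, 7 , 8, 8,9]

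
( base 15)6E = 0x68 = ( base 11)95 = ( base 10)104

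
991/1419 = 991/1419  =  0.70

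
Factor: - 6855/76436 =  - 2^( - 2 )*3^1*5^1 * 97^( - 1)*197^( - 1 )*457^1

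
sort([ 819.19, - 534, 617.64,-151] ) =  [ - 534, - 151,617.64,819.19 ]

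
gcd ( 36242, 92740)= 2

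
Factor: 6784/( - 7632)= - 2^3*3^( - 2 )=- 8/9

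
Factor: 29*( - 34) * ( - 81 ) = 79866 = 2^1 * 3^4*17^1*29^1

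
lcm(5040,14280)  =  85680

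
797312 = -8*(  -  99664) 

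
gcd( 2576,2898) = 322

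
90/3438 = 5/191 = 0.03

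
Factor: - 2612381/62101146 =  - 2^ ( - 1 )*3^( - 1 )*97^( - 1)*167^1 * 15643^1*106703^( - 1)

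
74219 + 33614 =107833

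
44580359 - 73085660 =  - 28505301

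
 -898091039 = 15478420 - 913569459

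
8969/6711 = 1 + 2258/6711 = 1.34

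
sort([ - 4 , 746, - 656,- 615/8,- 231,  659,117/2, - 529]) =[ - 656, - 529,  -  231, - 615/8, - 4, 117/2, 659,746]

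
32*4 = 128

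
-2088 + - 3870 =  - 5958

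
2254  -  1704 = 550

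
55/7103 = 55/7103 = 0.01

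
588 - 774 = - 186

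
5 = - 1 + 6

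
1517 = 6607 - 5090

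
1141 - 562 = 579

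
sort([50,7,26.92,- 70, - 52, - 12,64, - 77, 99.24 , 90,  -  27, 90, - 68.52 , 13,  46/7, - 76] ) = [ - 77, - 76, - 70, - 68.52, -52,  -  27,- 12, 46/7, 7,13,  26.92, 50, 64, 90 , 90, 99.24]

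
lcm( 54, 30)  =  270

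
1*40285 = 40285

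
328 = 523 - 195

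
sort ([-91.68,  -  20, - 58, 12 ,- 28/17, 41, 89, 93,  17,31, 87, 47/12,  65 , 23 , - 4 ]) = [  -  91.68 , - 58 , - 20, - 4, - 28/17, 47/12,  12,17 , 23, 31,41, 65, 87, 89 , 93 ]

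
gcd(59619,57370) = 1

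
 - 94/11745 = -1  +  11651/11745 = -  0.01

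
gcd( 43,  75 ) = 1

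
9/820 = 9/820 = 0.01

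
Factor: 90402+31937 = 7^1*17477^1 = 122339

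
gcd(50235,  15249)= 51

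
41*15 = 615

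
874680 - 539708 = 334972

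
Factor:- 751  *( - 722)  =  2^1*19^2*751^1 = 542222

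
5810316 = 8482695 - 2672379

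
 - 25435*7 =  -178045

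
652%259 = 134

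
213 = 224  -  11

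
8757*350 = 3064950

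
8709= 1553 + 7156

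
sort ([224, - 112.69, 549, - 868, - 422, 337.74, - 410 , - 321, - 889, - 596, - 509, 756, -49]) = [ -889, -868, - 596, - 509 , - 422,  -  410, - 321,  -  112.69, - 49,224,337.74, 549,756]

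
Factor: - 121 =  - 11^2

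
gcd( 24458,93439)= 1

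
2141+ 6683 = 8824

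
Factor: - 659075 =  - 5^2 * 41^1*643^1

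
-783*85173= - 66690459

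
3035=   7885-4850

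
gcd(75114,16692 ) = 8346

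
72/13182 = 12/2197 = 0.01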